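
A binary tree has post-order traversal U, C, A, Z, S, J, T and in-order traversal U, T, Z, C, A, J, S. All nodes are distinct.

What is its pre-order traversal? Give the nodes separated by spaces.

The last element of post-order is the root; it splits in-order into left and right subtrees.
Root T: left subtree has 1 node {U}, right has 5 {Z, C, A, J, S}.
  Root J: left subtree has 3 nodes {Z, C, A}, right has 1 {S}.
    Root Z: left subtree has 0 nodes { }, right has 2 {C, A}.
      Root A: left subtree has 1 node {C}, right has 0 { }.

T U J Z A C S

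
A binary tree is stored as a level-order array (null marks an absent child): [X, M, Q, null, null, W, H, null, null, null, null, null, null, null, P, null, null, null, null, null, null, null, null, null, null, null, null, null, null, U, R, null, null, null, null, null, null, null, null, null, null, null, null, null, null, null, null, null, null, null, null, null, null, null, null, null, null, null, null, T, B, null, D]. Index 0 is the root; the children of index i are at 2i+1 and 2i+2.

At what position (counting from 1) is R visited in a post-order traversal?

7

Post-order visits the left subtree, then the right subtree, then the node.
At X: go left to M.
  M is a leaf — visit M.
At X: go right to Q.
  At Q: go left to W.
    W is a leaf — visit W.
  At Q: go right to H.
    At H: no left child.
    At H: go right to P.
      At P: go left to U.
        At U: go left to T.
          T is a leaf — visit T.
        At U: go right to B.
          B is a leaf — visit B.
        Visit U.
      At P: go right to R.
        At R: no left child.
        At R: go right to D.
          D is a leaf — visit D.
        Visit R.
      Visit P.
    Visit H.
  Visit Q.
Visit X.
Full post-order sequence: M, W, T, B, U, D, R, P, H, Q, X.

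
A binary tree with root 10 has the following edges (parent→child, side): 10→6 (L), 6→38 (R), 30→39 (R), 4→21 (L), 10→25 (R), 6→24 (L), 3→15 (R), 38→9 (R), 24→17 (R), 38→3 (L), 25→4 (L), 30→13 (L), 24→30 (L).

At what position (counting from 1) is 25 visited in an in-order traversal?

14

In-order visits the left subtree, then the node, then the right subtree.
At 10: go left to 6.
  At 6: go left to 24.
    At 24: go left to 30.
      At 30: go left to 13.
        13 is a leaf — visit 13.
      Visit 30.
      At 30: go right to 39.
        39 is a leaf — visit 39.
    Visit 24.
    At 24: go right to 17.
      17 is a leaf — visit 17.
  Visit 6.
  At 6: go right to 38.
    At 38: go left to 3.
      At 3: no left child.
      Visit 3.
      At 3: go right to 15.
        15 is a leaf — visit 15.
    Visit 38.
    At 38: go right to 9.
      9 is a leaf — visit 9.
Visit 10.
At 10: go right to 25.
  At 25: go left to 4.
    At 4: go left to 21.
      21 is a leaf — visit 21.
    Visit 4.
    At 4: no right child.
  Visit 25.
  At 25: no right child.
Full in-order sequence: 13, 30, 39, 24, 17, 6, 3, 15, 38, 9, 10, 21, 4, 25.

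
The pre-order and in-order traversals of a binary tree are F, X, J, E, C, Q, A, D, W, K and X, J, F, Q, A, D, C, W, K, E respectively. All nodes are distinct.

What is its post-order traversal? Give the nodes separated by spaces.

The first element of pre-order is the root; it splits in-order into left and right subtrees.
Root F: left subtree has 2 nodes {X, J}, right has 7 {Q, A, D, C, W, K, E}.
  Root X: left subtree has 0 nodes { }, right has 1 {J}.
  Root E: left subtree has 6 nodes {Q, A, D, C, W, K}, right has 0 { }.
    Root C: left subtree has 3 nodes {Q, A, D}, right has 2 {W, K}.
      Root Q: left subtree has 0 nodes { }, right has 2 {A, D}.
        Root A: left subtree has 0 nodes { }, right has 1 {D}.
      Root W: left subtree has 0 nodes { }, right has 1 {K}.

J X D A Q K W C E F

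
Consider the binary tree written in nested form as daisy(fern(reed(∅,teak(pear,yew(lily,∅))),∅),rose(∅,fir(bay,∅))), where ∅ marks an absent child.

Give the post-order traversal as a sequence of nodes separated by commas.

Post-order visits the left subtree, then the right subtree, then the node.
At daisy: go left to fern.
  At fern: go left to reed.
    At reed: no left child.
    At reed: go right to teak.
      At teak: go left to pear.
        pear is a leaf — visit pear.
      At teak: go right to yew.
        At yew: go left to lily.
          lily is a leaf — visit lily.
        At yew: no right child.
        Visit yew.
      Visit teak.
    Visit reed.
  At fern: no right child.
  Visit fern.
At daisy: go right to rose.
  At rose: no left child.
  At rose: go right to fir.
    At fir: go left to bay.
      bay is a leaf — visit bay.
    At fir: no right child.
    Visit fir.
  Visit rose.
Visit daisy.

pear, lily, yew, teak, reed, fern, bay, fir, rose, daisy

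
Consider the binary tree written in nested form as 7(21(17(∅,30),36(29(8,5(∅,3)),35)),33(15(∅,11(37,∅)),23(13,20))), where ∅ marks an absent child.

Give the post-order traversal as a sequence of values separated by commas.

30, 17, 8, 3, 5, 29, 35, 36, 21, 37, 11, 15, 13, 20, 23, 33, 7

Post-order visits the left subtree, then the right subtree, then the node.
At 7: go left to 21.
  At 21: go left to 17.
    At 17: no left child.
    At 17: go right to 30.
      30 is a leaf — visit 30.
    Visit 17.
  At 21: go right to 36.
    At 36: go left to 29.
      At 29: go left to 8.
        8 is a leaf — visit 8.
      At 29: go right to 5.
        At 5: no left child.
        At 5: go right to 3.
          3 is a leaf — visit 3.
        Visit 5.
      Visit 29.
    At 36: go right to 35.
      35 is a leaf — visit 35.
    Visit 36.
  Visit 21.
At 7: go right to 33.
  At 33: go left to 15.
    At 15: no left child.
    At 15: go right to 11.
      At 11: go left to 37.
        37 is a leaf — visit 37.
      At 11: no right child.
      Visit 11.
    Visit 15.
  At 33: go right to 23.
    At 23: go left to 13.
      13 is a leaf — visit 13.
    At 23: go right to 20.
      20 is a leaf — visit 20.
    Visit 23.
  Visit 33.
Visit 7.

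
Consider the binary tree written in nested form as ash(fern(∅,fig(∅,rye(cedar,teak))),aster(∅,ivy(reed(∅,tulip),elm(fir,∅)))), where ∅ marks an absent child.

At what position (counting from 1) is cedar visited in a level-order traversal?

Level-order visits nodes level by level from the root, left to right within each level.
Level 0: ash
Level 1: fern, aster
Level 2: fig, ivy
Level 3: rye, reed, elm
Level 4: cedar, teak, tulip, fir
Full level-order sequence: ash, fern, aster, fig, ivy, rye, reed, elm, cedar, teak, tulip, fir.

9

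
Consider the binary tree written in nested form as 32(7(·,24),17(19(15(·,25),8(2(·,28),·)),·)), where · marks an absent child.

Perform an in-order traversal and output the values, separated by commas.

7, 24, 32, 15, 25, 19, 2, 28, 8, 17

In-order visits the left subtree, then the node, then the right subtree.
At 32: go left to 7.
  At 7: no left child.
  Visit 7.
  At 7: go right to 24.
    24 is a leaf — visit 24.
Visit 32.
At 32: go right to 17.
  At 17: go left to 19.
    At 19: go left to 15.
      At 15: no left child.
      Visit 15.
      At 15: go right to 25.
        25 is a leaf — visit 25.
    Visit 19.
    At 19: go right to 8.
      At 8: go left to 2.
        At 2: no left child.
        Visit 2.
        At 2: go right to 28.
          28 is a leaf — visit 28.
      Visit 8.
      At 8: no right child.
  Visit 17.
  At 17: no right child.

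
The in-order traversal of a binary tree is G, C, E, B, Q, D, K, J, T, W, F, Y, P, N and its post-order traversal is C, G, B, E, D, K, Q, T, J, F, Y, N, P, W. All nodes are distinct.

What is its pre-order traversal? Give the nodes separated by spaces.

The last element of post-order is the root; it splits in-order into left and right subtrees.
Root W: left subtree has 9 nodes {G, C, E, B, Q, D, K, J, T}, right has 4 {F, Y, P, N}.
  Root J: left subtree has 7 nodes {G, C, E, B, Q, D, K}, right has 1 {T}.
    Root Q: left subtree has 4 nodes {G, C, E, B}, right has 2 {D, K}.
      Root E: left subtree has 2 nodes {G, C}, right has 1 {B}.
        Root G: left subtree has 0 nodes { }, right has 1 {C}.
      Root K: left subtree has 1 node {D}, right has 0 { }.
  Root P: left subtree has 2 nodes {F, Y}, right has 1 {N}.
    Root Y: left subtree has 1 node {F}, right has 0 { }.

W J Q E G C B K D T P Y F N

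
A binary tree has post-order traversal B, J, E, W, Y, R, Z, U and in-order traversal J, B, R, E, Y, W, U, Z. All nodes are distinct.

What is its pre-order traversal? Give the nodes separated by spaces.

The last element of post-order is the root; it splits in-order into left and right subtrees.
Root U: left subtree has 6 nodes {J, B, R, E, Y, W}, right has 1 {Z}.
  Root R: left subtree has 2 nodes {J, B}, right has 3 {E, Y, W}.
    Root J: left subtree has 0 nodes { }, right has 1 {B}.
    Root Y: left subtree has 1 node {E}, right has 1 {W}.

U R J B Y E W Z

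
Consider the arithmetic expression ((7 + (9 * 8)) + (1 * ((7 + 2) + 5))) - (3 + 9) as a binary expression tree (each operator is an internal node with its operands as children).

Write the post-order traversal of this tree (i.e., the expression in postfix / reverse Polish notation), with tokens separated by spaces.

7 9 8 * + 1 7 2 + 5 + * + 3 9 + -

Post-order on an expression tree gives postfix notation: for each operator, emit left operand, right operand, then the operator.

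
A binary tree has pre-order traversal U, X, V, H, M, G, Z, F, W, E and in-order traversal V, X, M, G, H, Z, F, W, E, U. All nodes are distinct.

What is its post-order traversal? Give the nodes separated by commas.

V, G, M, E, W, F, Z, H, X, U

The first element of pre-order is the root; it splits in-order into left and right subtrees.
Root U: left subtree has 9 nodes {V, X, M, G, H, Z, F, W, E}, right has 0 { }.
  Root X: left subtree has 1 node {V}, right has 7 {M, G, H, Z, F, W, E}.
    Root H: left subtree has 2 nodes {M, G}, right has 4 {Z, F, W, E}.
      Root M: left subtree has 0 nodes { }, right has 1 {G}.
      Root Z: left subtree has 0 nodes { }, right has 3 {F, W, E}.
        Root F: left subtree has 0 nodes { }, right has 2 {W, E}.
          Root W: left subtree has 0 nodes { }, right has 1 {E}.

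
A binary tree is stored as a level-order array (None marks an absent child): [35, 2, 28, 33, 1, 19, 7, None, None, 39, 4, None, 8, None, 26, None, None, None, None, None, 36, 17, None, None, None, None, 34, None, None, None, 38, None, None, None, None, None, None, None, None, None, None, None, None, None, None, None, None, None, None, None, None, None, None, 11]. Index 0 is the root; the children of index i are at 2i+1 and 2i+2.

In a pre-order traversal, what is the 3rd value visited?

33

Pre-order visits the node, then its left subtree, then its right subtree.
Visit 35.
At 35: go left to 2.
  Visit 2.
  At 2: go left to 33.
    33 is a leaf — visit 33.
  At 2: go right to 1.
    Visit 1.
    At 1: go left to 39.
      Visit 39.
      At 39: no left child.
      At 39: go right to 36.
        36 is a leaf — visit 36.
    At 1: go right to 4.
      Visit 4.
      At 4: go left to 17.
        17 is a leaf — visit 17.
      At 4: no right child.
At 35: go right to 28.
  Visit 28.
  At 28: go left to 19.
    Visit 19.
    At 19: no left child.
    At 19: go right to 8.
      Visit 8.
      At 8: no left child.
      At 8: go right to 34.
        Visit 34.
        At 34: go left to 11.
          11 is a leaf — visit 11.
        At 34: no right child.
  At 28: go right to 7.
    Visit 7.
    At 7: no left child.
    At 7: go right to 26.
      Visit 26.
      At 26: no left child.
      At 26: go right to 38.
        38 is a leaf — visit 38.
Full pre-order sequence: 35, 2, 33, 1, 39, 36, 4, 17, 28, 19, 8, 34, 11, 7, 26, 38.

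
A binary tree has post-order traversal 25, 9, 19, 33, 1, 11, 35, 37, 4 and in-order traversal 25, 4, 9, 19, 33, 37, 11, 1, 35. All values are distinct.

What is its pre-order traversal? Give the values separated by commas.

The last element of post-order is the root; it splits in-order into left and right subtrees.
Root 4: left subtree has 1 node {25}, right has 7 {9, 19, 33, 37, 11, 1, 35}.
  Root 37: left subtree has 3 nodes {9, 19, 33}, right has 3 {11, 1, 35}.
    Root 33: left subtree has 2 nodes {9, 19}, right has 0 { }.
      Root 19: left subtree has 1 node {9}, right has 0 { }.
    Root 35: left subtree has 2 nodes {11, 1}, right has 0 { }.
      Root 11: left subtree has 0 nodes { }, right has 1 {1}.

4, 25, 37, 33, 19, 9, 35, 11, 1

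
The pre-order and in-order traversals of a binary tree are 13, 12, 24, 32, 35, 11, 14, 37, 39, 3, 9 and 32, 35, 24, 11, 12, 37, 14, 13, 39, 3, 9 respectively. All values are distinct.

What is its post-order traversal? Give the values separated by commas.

The first element of pre-order is the root; it splits in-order into left and right subtrees.
Root 13: left subtree has 7 nodes {32, 35, 24, 11, 12, 37, 14}, right has 3 {39, 3, 9}.
  Root 12: left subtree has 4 nodes {32, 35, 24, 11}, right has 2 {37, 14}.
    Root 24: left subtree has 2 nodes {32, 35}, right has 1 {11}.
      Root 32: left subtree has 0 nodes { }, right has 1 {35}.
    Root 14: left subtree has 1 node {37}, right has 0 { }.
  Root 39: left subtree has 0 nodes { }, right has 2 {3, 9}.
    Root 3: left subtree has 0 nodes { }, right has 1 {9}.

35, 32, 11, 24, 37, 14, 12, 9, 3, 39, 13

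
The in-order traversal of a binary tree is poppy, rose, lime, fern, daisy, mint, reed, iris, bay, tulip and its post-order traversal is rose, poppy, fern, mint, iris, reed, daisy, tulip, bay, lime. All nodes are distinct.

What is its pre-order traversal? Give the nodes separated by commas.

The last element of post-order is the root; it splits in-order into left and right subtrees.
Root lime: left subtree has 2 nodes {poppy, rose}, right has 7 {fern, daisy, mint, reed, iris, bay, tulip}.
  Root poppy: left subtree has 0 nodes { }, right has 1 {rose}.
  Root bay: left subtree has 5 nodes {fern, daisy, mint, reed, iris}, right has 1 {tulip}.
    Root daisy: left subtree has 1 node {fern}, right has 3 {mint, reed, iris}.
      Root reed: left subtree has 1 node {mint}, right has 1 {iris}.

lime, poppy, rose, bay, daisy, fern, reed, mint, iris, tulip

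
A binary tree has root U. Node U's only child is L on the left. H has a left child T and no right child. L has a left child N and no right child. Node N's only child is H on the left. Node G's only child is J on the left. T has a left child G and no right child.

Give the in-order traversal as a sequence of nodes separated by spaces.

J G T H N L U

In-order visits the left subtree, then the node, then the right subtree.
At U: go left to L.
  At L: go left to N.
    At N: go left to H.
      At H: go left to T.
        At T: go left to G.
          At G: go left to J.
            J is a leaf — visit J.
          Visit G.
          At G: no right child.
        Visit T.
        At T: no right child.
      Visit H.
      At H: no right child.
    Visit N.
    At N: no right child.
  Visit L.
  At L: no right child.
Visit U.
At U: no right child.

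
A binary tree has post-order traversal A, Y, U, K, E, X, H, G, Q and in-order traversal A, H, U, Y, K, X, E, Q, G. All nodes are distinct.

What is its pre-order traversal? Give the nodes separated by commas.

Q, H, A, X, K, U, Y, E, G

The last element of post-order is the root; it splits in-order into left and right subtrees.
Root Q: left subtree has 7 nodes {A, H, U, Y, K, X, E}, right has 1 {G}.
  Root H: left subtree has 1 node {A}, right has 5 {U, Y, K, X, E}.
    Root X: left subtree has 3 nodes {U, Y, K}, right has 1 {E}.
      Root K: left subtree has 2 nodes {U, Y}, right has 0 { }.
        Root U: left subtree has 0 nodes { }, right has 1 {Y}.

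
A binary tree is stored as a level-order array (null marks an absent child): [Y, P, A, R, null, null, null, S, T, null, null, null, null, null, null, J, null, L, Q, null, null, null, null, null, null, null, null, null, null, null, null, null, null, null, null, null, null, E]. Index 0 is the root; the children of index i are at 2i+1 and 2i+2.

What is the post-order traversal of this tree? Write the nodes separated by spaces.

J S L E Q T R P A Y

Post-order visits the left subtree, then the right subtree, then the node.
At Y: go left to P.
  At P: go left to R.
    At R: go left to S.
      At S: go left to J.
        J is a leaf — visit J.
      At S: no right child.
      Visit S.
    At R: go right to T.
      At T: go left to L.
        L is a leaf — visit L.
      At T: go right to Q.
        At Q: go left to E.
          E is a leaf — visit E.
        At Q: no right child.
        Visit Q.
      Visit T.
    Visit R.
  At P: no right child.
  Visit P.
At Y: go right to A.
  A is a leaf — visit A.
Visit Y.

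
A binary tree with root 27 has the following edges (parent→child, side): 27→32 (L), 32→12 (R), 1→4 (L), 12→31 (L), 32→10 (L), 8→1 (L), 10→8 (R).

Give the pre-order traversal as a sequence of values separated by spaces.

27 32 10 8 1 4 12 31

Pre-order visits the node, then its left subtree, then its right subtree.
Visit 27.
At 27: go left to 32.
  Visit 32.
  At 32: go left to 10.
    Visit 10.
    At 10: no left child.
    At 10: go right to 8.
      Visit 8.
      At 8: go left to 1.
        Visit 1.
        At 1: go left to 4.
          4 is a leaf — visit 4.
        At 1: no right child.
      At 8: no right child.
  At 32: go right to 12.
    Visit 12.
    At 12: go left to 31.
      31 is a leaf — visit 31.
    At 12: no right child.
At 27: no right child.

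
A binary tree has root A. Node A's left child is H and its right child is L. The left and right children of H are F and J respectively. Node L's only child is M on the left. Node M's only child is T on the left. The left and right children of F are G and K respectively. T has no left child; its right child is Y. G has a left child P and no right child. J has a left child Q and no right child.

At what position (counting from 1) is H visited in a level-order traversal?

Level-order visits nodes level by level from the root, left to right within each level.
Level 0: A
Level 1: H, L
Level 2: F, J, M
Level 3: G, K, Q, T
Level 4: P, Y
Full level-order sequence: A, H, L, F, J, M, G, K, Q, T, P, Y.

2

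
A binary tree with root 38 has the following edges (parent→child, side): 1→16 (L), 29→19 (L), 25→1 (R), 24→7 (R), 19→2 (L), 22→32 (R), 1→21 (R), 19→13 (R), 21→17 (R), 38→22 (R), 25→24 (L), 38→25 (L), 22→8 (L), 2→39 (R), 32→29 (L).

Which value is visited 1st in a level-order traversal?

Level-order visits nodes level by level from the root, left to right within each level.
Level 0: 38
Level 1: 25, 22
Level 2: 24, 1, 8, 32
Level 3: 7, 16, 21, 29
Level 4: 17, 19
Level 5: 2, 13
Level 6: 39
Full level-order sequence: 38, 25, 22, 24, 1, 8, 32, 7, 16, 21, 29, 17, 19, 2, 13, 39.

38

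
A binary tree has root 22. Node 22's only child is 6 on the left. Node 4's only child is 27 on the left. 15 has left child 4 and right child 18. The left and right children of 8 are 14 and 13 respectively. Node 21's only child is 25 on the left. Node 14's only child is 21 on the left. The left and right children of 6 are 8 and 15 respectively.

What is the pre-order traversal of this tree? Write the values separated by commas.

Pre-order visits the node, then its left subtree, then its right subtree.
Visit 22.
At 22: go left to 6.
  Visit 6.
  At 6: go left to 8.
    Visit 8.
    At 8: go left to 14.
      Visit 14.
      At 14: go left to 21.
        Visit 21.
        At 21: go left to 25.
          25 is a leaf — visit 25.
        At 21: no right child.
      At 14: no right child.
    At 8: go right to 13.
      13 is a leaf — visit 13.
  At 6: go right to 15.
    Visit 15.
    At 15: go left to 4.
      Visit 4.
      At 4: go left to 27.
        27 is a leaf — visit 27.
      At 4: no right child.
    At 15: go right to 18.
      18 is a leaf — visit 18.
At 22: no right child.

22, 6, 8, 14, 21, 25, 13, 15, 4, 27, 18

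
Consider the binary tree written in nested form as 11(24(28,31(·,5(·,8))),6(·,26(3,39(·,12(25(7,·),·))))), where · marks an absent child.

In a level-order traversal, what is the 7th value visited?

Level-order visits nodes level by level from the root, left to right within each level.
Level 0: 11
Level 1: 24, 6
Level 2: 28, 31, 26
Level 3: 5, 3, 39
Level 4: 8, 12
Level 5: 25
Level 6: 7
Full level-order sequence: 11, 24, 6, 28, 31, 26, 5, 3, 39, 8, 12, 25, 7.

5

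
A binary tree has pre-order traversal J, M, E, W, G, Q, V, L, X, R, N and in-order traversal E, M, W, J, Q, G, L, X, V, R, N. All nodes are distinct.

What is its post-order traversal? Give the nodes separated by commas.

E, W, M, Q, X, L, N, R, V, G, J

The first element of pre-order is the root; it splits in-order into left and right subtrees.
Root J: left subtree has 3 nodes {E, M, W}, right has 7 {Q, G, L, X, V, R, N}.
  Root M: left subtree has 1 node {E}, right has 1 {W}.
  Root G: left subtree has 1 node {Q}, right has 5 {L, X, V, R, N}.
    Root V: left subtree has 2 nodes {L, X}, right has 2 {R, N}.
      Root L: left subtree has 0 nodes { }, right has 1 {X}.
      Root R: left subtree has 0 nodes { }, right has 1 {N}.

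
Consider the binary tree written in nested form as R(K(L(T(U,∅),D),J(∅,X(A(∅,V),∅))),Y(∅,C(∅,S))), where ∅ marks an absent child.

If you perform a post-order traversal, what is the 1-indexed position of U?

Post-order visits the left subtree, then the right subtree, then the node.
At R: go left to K.
  At K: go left to L.
    At L: go left to T.
      At T: go left to U.
        U is a leaf — visit U.
      At T: no right child.
      Visit T.
    At L: go right to D.
      D is a leaf — visit D.
    Visit L.
  At K: go right to J.
    At J: no left child.
    At J: go right to X.
      At X: go left to A.
        At A: no left child.
        At A: go right to V.
          V is a leaf — visit V.
        Visit A.
      At X: no right child.
      Visit X.
    Visit J.
  Visit K.
At R: go right to Y.
  At Y: no left child.
  At Y: go right to C.
    At C: no left child.
    At C: go right to S.
      S is a leaf — visit S.
    Visit C.
  Visit Y.
Visit R.
Full post-order sequence: U, T, D, L, V, A, X, J, K, S, C, Y, R.

1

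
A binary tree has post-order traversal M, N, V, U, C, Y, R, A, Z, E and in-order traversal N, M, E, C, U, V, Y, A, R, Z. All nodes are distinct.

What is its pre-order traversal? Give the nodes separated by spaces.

E N M Z A Y C U V R

The last element of post-order is the root; it splits in-order into left and right subtrees.
Root E: left subtree has 2 nodes {N, M}, right has 7 {C, U, V, Y, A, R, Z}.
  Root N: left subtree has 0 nodes { }, right has 1 {M}.
  Root Z: left subtree has 6 nodes {C, U, V, Y, A, R}, right has 0 { }.
    Root A: left subtree has 4 nodes {C, U, V, Y}, right has 1 {R}.
      Root Y: left subtree has 3 nodes {C, U, V}, right has 0 { }.
        Root C: left subtree has 0 nodes { }, right has 2 {U, V}.
          Root U: left subtree has 0 nodes { }, right has 1 {V}.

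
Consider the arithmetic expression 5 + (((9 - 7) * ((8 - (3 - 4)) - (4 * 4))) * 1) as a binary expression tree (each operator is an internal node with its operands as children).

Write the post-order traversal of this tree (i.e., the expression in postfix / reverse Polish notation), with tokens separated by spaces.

Post-order on an expression tree gives postfix notation: for each operator, emit left operand, right operand, then the operator.

5 9 7 - 8 3 4 - - 4 4 * - * 1 * +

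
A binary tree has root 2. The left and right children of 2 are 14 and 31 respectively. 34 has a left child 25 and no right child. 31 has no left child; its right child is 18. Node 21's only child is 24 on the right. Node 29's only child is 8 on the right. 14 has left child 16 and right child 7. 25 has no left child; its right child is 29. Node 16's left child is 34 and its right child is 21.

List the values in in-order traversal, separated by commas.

25, 29, 8, 34, 16, 21, 24, 14, 7, 2, 31, 18

In-order visits the left subtree, then the node, then the right subtree.
At 2: go left to 14.
  At 14: go left to 16.
    At 16: go left to 34.
      At 34: go left to 25.
        At 25: no left child.
        Visit 25.
        At 25: go right to 29.
          At 29: no left child.
          Visit 29.
          At 29: go right to 8.
            8 is a leaf — visit 8.
      Visit 34.
      At 34: no right child.
    Visit 16.
    At 16: go right to 21.
      At 21: no left child.
      Visit 21.
      At 21: go right to 24.
        24 is a leaf — visit 24.
  Visit 14.
  At 14: go right to 7.
    7 is a leaf — visit 7.
Visit 2.
At 2: go right to 31.
  At 31: no left child.
  Visit 31.
  At 31: go right to 18.
    18 is a leaf — visit 18.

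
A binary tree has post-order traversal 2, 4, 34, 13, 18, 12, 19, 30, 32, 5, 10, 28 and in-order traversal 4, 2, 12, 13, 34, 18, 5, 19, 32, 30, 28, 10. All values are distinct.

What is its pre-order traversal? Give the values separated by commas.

The last element of post-order is the root; it splits in-order into left and right subtrees.
Root 28: left subtree has 10 nodes {4, 2, 12, 13, 34, 18, 5, 19, 32, 30}, right has 1 {10}.
  Root 5: left subtree has 6 nodes {4, 2, 12, 13, 34, 18}, right has 3 {19, 32, 30}.
    Root 12: left subtree has 2 nodes {4, 2}, right has 3 {13, 34, 18}.
      Root 4: left subtree has 0 nodes { }, right has 1 {2}.
      Root 18: left subtree has 2 nodes {13, 34}, right has 0 { }.
        Root 13: left subtree has 0 nodes { }, right has 1 {34}.
    Root 32: left subtree has 1 node {19}, right has 1 {30}.

28, 5, 12, 4, 2, 18, 13, 34, 32, 19, 30, 10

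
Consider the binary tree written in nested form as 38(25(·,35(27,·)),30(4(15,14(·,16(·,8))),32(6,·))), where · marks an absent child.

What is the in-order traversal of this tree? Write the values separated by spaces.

In-order visits the left subtree, then the node, then the right subtree.
At 38: go left to 25.
  At 25: no left child.
  Visit 25.
  At 25: go right to 35.
    At 35: go left to 27.
      27 is a leaf — visit 27.
    Visit 35.
    At 35: no right child.
Visit 38.
At 38: go right to 30.
  At 30: go left to 4.
    At 4: go left to 15.
      15 is a leaf — visit 15.
    Visit 4.
    At 4: go right to 14.
      At 14: no left child.
      Visit 14.
      At 14: go right to 16.
        At 16: no left child.
        Visit 16.
        At 16: go right to 8.
          8 is a leaf — visit 8.
  Visit 30.
  At 30: go right to 32.
    At 32: go left to 6.
      6 is a leaf — visit 6.
    Visit 32.
    At 32: no right child.

25 27 35 38 15 4 14 16 8 30 6 32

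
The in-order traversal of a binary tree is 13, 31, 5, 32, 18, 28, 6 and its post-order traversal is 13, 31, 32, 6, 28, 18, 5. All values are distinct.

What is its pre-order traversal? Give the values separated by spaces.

The last element of post-order is the root; it splits in-order into left and right subtrees.
Root 5: left subtree has 2 nodes {13, 31}, right has 4 {32, 18, 28, 6}.
  Root 31: left subtree has 1 node {13}, right has 0 { }.
  Root 18: left subtree has 1 node {32}, right has 2 {28, 6}.
    Root 28: left subtree has 0 nodes { }, right has 1 {6}.

5 31 13 18 32 28 6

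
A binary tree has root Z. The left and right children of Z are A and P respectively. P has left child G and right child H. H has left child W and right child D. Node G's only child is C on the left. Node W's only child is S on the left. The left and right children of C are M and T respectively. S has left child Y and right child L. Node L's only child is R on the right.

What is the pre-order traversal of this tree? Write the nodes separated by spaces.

Z A P G C M T H W S Y L R D

Pre-order visits the node, then its left subtree, then its right subtree.
Visit Z.
At Z: go left to A.
  A is a leaf — visit A.
At Z: go right to P.
  Visit P.
  At P: go left to G.
    Visit G.
    At G: go left to C.
      Visit C.
      At C: go left to M.
        M is a leaf — visit M.
      At C: go right to T.
        T is a leaf — visit T.
    At G: no right child.
  At P: go right to H.
    Visit H.
    At H: go left to W.
      Visit W.
      At W: go left to S.
        Visit S.
        At S: go left to Y.
          Y is a leaf — visit Y.
        At S: go right to L.
          Visit L.
          At L: no left child.
          At L: go right to R.
            R is a leaf — visit R.
      At W: no right child.
    At H: go right to D.
      D is a leaf — visit D.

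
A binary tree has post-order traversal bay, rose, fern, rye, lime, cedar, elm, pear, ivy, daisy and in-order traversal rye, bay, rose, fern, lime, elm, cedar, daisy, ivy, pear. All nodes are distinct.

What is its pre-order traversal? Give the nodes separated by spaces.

The last element of post-order is the root; it splits in-order into left and right subtrees.
Root daisy: left subtree has 7 nodes {rye, bay, rose, fern, lime, elm, cedar}, right has 2 {ivy, pear}.
  Root elm: left subtree has 5 nodes {rye, bay, rose, fern, lime}, right has 1 {cedar}.
    Root lime: left subtree has 4 nodes {rye, bay, rose, fern}, right has 0 { }.
      Root rye: left subtree has 0 nodes { }, right has 3 {bay, rose, fern}.
        Root fern: left subtree has 2 nodes {bay, rose}, right has 0 { }.
          Root rose: left subtree has 1 node {bay}, right has 0 { }.
  Root ivy: left subtree has 0 nodes { }, right has 1 {pear}.

daisy elm lime rye fern rose bay cedar ivy pear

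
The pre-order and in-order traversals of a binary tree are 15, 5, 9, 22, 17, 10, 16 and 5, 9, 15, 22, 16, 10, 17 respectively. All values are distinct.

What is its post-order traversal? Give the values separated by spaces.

9 5 16 10 17 22 15

The first element of pre-order is the root; it splits in-order into left and right subtrees.
Root 15: left subtree has 2 nodes {5, 9}, right has 4 {22, 16, 10, 17}.
  Root 5: left subtree has 0 nodes { }, right has 1 {9}.
  Root 22: left subtree has 0 nodes { }, right has 3 {16, 10, 17}.
    Root 17: left subtree has 2 nodes {16, 10}, right has 0 { }.
      Root 10: left subtree has 1 node {16}, right has 0 { }.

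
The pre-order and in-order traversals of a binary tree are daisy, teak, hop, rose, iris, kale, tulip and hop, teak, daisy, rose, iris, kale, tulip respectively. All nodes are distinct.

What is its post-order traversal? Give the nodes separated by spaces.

hop teak tulip kale iris rose daisy

The first element of pre-order is the root; it splits in-order into left and right subtrees.
Root daisy: left subtree has 2 nodes {hop, teak}, right has 4 {rose, iris, kale, tulip}.
  Root teak: left subtree has 1 node {hop}, right has 0 { }.
  Root rose: left subtree has 0 nodes { }, right has 3 {iris, kale, tulip}.
    Root iris: left subtree has 0 nodes { }, right has 2 {kale, tulip}.
      Root kale: left subtree has 0 nodes { }, right has 1 {tulip}.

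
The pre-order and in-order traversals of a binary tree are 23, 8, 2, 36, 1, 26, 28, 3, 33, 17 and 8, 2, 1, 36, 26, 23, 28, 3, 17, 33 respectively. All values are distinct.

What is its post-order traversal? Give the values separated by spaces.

The first element of pre-order is the root; it splits in-order into left and right subtrees.
Root 23: left subtree has 5 nodes {8, 2, 1, 36, 26}, right has 4 {28, 3, 17, 33}.
  Root 8: left subtree has 0 nodes { }, right has 4 {2, 1, 36, 26}.
    Root 2: left subtree has 0 nodes { }, right has 3 {1, 36, 26}.
      Root 36: left subtree has 1 node {1}, right has 1 {26}.
  Root 28: left subtree has 0 nodes { }, right has 3 {3, 17, 33}.
    Root 3: left subtree has 0 nodes { }, right has 2 {17, 33}.
      Root 33: left subtree has 1 node {17}, right has 0 { }.

1 26 36 2 8 17 33 3 28 23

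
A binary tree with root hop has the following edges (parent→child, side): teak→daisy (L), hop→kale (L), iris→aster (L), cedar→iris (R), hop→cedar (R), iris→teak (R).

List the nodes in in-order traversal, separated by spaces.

In-order visits the left subtree, then the node, then the right subtree.
At hop: go left to kale.
  kale is a leaf — visit kale.
Visit hop.
At hop: go right to cedar.
  At cedar: no left child.
  Visit cedar.
  At cedar: go right to iris.
    At iris: go left to aster.
      aster is a leaf — visit aster.
    Visit iris.
    At iris: go right to teak.
      At teak: go left to daisy.
        daisy is a leaf — visit daisy.
      Visit teak.
      At teak: no right child.

kale hop cedar aster iris daisy teak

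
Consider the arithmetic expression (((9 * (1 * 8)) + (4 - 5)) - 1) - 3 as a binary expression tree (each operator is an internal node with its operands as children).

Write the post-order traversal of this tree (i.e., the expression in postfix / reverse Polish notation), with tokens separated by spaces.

9 1 8 * * 4 5 - + 1 - 3 -

Post-order on an expression tree gives postfix notation: for each operator, emit left operand, right operand, then the operator.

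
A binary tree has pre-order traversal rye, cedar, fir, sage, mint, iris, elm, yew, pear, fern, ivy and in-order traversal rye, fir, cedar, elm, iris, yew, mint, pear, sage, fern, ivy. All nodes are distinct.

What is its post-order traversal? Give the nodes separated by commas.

fir, elm, yew, iris, pear, mint, ivy, fern, sage, cedar, rye

The first element of pre-order is the root; it splits in-order into left and right subtrees.
Root rye: left subtree has 0 nodes { }, right has 10 {fir, cedar, elm, iris, yew, mint, pear, sage, fern, ivy}.
  Root cedar: left subtree has 1 node {fir}, right has 8 {elm, iris, yew, mint, pear, sage, fern, ivy}.
    Root sage: left subtree has 5 nodes {elm, iris, yew, mint, pear}, right has 2 {fern, ivy}.
      Root mint: left subtree has 3 nodes {elm, iris, yew}, right has 1 {pear}.
        Root iris: left subtree has 1 node {elm}, right has 1 {yew}.
      Root fern: left subtree has 0 nodes { }, right has 1 {ivy}.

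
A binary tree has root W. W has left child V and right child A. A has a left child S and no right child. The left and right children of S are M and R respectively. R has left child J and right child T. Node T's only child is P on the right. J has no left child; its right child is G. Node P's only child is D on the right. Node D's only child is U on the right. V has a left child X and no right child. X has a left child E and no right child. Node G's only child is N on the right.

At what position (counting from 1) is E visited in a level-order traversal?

6

Level-order visits nodes level by level from the root, left to right within each level.
Level 0: W
Level 1: V, A
Level 2: X, S
Level 3: E, M, R
Level 4: J, T
Level 5: G, P
Level 6: N, D
Level 7: U
Full level-order sequence: W, V, A, X, S, E, M, R, J, T, G, P, N, D, U.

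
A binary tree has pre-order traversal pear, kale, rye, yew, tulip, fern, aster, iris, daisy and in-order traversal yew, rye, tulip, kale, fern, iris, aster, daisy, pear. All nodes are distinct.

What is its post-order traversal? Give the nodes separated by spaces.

yew tulip rye iris daisy aster fern kale pear

The first element of pre-order is the root; it splits in-order into left and right subtrees.
Root pear: left subtree has 8 nodes {yew, rye, tulip, kale, fern, iris, aster, daisy}, right has 0 { }.
  Root kale: left subtree has 3 nodes {yew, rye, tulip}, right has 4 {fern, iris, aster, daisy}.
    Root rye: left subtree has 1 node {yew}, right has 1 {tulip}.
    Root fern: left subtree has 0 nodes { }, right has 3 {iris, aster, daisy}.
      Root aster: left subtree has 1 node {iris}, right has 1 {daisy}.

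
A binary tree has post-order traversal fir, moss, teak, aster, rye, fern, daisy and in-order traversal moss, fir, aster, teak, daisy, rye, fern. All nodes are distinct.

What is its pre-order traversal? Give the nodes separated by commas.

daisy, aster, moss, fir, teak, fern, rye

The last element of post-order is the root; it splits in-order into left and right subtrees.
Root daisy: left subtree has 4 nodes {moss, fir, aster, teak}, right has 2 {rye, fern}.
  Root aster: left subtree has 2 nodes {moss, fir}, right has 1 {teak}.
    Root moss: left subtree has 0 nodes { }, right has 1 {fir}.
  Root fern: left subtree has 1 node {rye}, right has 0 { }.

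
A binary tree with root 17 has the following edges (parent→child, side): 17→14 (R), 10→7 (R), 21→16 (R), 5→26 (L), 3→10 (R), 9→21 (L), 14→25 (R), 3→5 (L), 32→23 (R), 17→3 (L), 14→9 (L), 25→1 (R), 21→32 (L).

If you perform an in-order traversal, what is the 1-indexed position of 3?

3

In-order visits the left subtree, then the node, then the right subtree.
At 17: go left to 3.
  At 3: go left to 5.
    At 5: go left to 26.
      26 is a leaf — visit 26.
    Visit 5.
    At 5: no right child.
  Visit 3.
  At 3: go right to 10.
    At 10: no left child.
    Visit 10.
    At 10: go right to 7.
      7 is a leaf — visit 7.
Visit 17.
At 17: go right to 14.
  At 14: go left to 9.
    At 9: go left to 21.
      At 21: go left to 32.
        At 32: no left child.
        Visit 32.
        At 32: go right to 23.
          23 is a leaf — visit 23.
      Visit 21.
      At 21: go right to 16.
        16 is a leaf — visit 16.
    Visit 9.
    At 9: no right child.
  Visit 14.
  At 14: go right to 25.
    At 25: no left child.
    Visit 25.
    At 25: go right to 1.
      1 is a leaf — visit 1.
Full in-order sequence: 26, 5, 3, 10, 7, 17, 32, 23, 21, 16, 9, 14, 25, 1.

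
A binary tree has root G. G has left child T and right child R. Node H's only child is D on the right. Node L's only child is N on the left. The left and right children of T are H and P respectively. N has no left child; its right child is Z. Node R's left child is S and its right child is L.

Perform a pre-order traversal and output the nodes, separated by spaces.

Pre-order visits the node, then its left subtree, then its right subtree.
Visit G.
At G: go left to T.
  Visit T.
  At T: go left to H.
    Visit H.
    At H: no left child.
    At H: go right to D.
      D is a leaf — visit D.
  At T: go right to P.
    P is a leaf — visit P.
At G: go right to R.
  Visit R.
  At R: go left to S.
    S is a leaf — visit S.
  At R: go right to L.
    Visit L.
    At L: go left to N.
      Visit N.
      At N: no left child.
      At N: go right to Z.
        Z is a leaf — visit Z.
    At L: no right child.

G T H D P R S L N Z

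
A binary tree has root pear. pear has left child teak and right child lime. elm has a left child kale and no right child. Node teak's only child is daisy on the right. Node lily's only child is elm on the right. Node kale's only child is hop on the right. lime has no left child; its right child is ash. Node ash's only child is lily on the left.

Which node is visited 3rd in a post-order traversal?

Post-order visits the left subtree, then the right subtree, then the node.
At pear: go left to teak.
  At teak: no left child.
  At teak: go right to daisy.
    daisy is a leaf — visit daisy.
  Visit teak.
At pear: go right to lime.
  At lime: no left child.
  At lime: go right to ash.
    At ash: go left to lily.
      At lily: no left child.
      At lily: go right to elm.
        At elm: go left to kale.
          At kale: no left child.
          At kale: go right to hop.
            hop is a leaf — visit hop.
          Visit kale.
        At elm: no right child.
        Visit elm.
      Visit lily.
    At ash: no right child.
    Visit ash.
  Visit lime.
Visit pear.
Full post-order sequence: daisy, teak, hop, kale, elm, lily, ash, lime, pear.

hop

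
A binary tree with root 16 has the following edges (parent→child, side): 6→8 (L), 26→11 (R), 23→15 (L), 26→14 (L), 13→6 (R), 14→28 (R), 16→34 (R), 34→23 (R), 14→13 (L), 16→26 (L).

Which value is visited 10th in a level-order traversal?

6

Level-order visits nodes level by level from the root, left to right within each level.
Level 0: 16
Level 1: 26, 34
Level 2: 14, 11, 23
Level 3: 13, 28, 15
Level 4: 6
Level 5: 8
Full level-order sequence: 16, 26, 34, 14, 11, 23, 13, 28, 15, 6, 8.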